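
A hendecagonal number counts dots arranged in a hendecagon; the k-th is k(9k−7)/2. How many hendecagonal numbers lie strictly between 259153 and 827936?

189

The n-th hendecagonal number is n(9n−7)/2.
Smallest index with value > 259153: n = 241 (giving 260521).
Largest index with value < 827936: n = 429 (giving 826683).
Indices 241 through 429: 189 terms.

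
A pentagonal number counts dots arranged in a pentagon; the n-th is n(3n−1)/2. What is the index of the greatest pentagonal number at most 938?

Solve n(3n−1)/2 ≤ 938 for integer n.
n = 25 gives 925 ≤ 938, while n = 26 gives 1001 > 938; so the answer is index 25.

25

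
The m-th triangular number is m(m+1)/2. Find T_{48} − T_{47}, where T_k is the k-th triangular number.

48

Consecutive triangular numbers differ by n: T_{48} − T_{47} = 48.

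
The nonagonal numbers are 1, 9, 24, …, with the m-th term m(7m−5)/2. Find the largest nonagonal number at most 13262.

Solve n(7n−5)/2 ≤ 13262 for integer n.
n = 61 gives 12871 ≤ 13262, while n = 62 gives 13299 > 13262; so the answer is 12871.

12871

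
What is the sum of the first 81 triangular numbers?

91881

Σ i(i+1)/2 = (Σi² + Σi) / 2 over i = 1..81.
Σi = 3321 and Σi² = 180441.
(1·180441 + 1·3321) / 2 = 183762/2 = 91881.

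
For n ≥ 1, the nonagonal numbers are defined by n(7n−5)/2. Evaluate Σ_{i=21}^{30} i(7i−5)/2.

Σ i(7i−5)/2 = (7Σi² − 5Σi) / 2 over i = 21..30.
Σi = 465 − 210 = 255 and Σi² = 9455 − 2870 = 6585.
(7·6585 − 5·255) / 2 = 44820/2 = 22410.

22410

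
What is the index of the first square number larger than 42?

7

Solve n² > 42 for integer n.
The largest n with value ≤ 42 is 6 (since 36 ≤ 42 < 49), so the first above is n = 7, value 49.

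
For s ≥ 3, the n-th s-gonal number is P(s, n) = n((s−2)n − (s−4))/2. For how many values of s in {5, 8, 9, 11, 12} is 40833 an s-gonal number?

s = 5: P(5, 165) = 40755 and P(5, 166) = 41251; 40833 is not s-gonal.
s = 8: P(8, 117) = 40833. ✓
s = 9: P(9, 108) = 40554 and P(9, 109) = 41311; 40833 is not s-gonal.
s = 11: P(11, 95) = 40280 and P(11, 96) = 41136; 40833 is not s-gonal.
s = 12: P(12, 90) = 40140 and P(12, 91) = 41041; 40833 is not s-gonal.
Hits: s ∈ {8} → 1.

1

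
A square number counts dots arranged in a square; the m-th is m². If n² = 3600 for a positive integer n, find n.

We need n² = 3600, so n = √3600 = 60.

60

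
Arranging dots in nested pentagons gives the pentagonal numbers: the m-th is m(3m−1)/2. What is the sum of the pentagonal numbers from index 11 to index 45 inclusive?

Σ i(3i−1)/2 = (3Σi² − Σi) / 2 over i = 11..45.
Σi = 1035 − 55 = 980 and Σi² = 31395 − 385 = 31010.
(3·31010 − 1·980) / 2 = 92050/2 = 46025.

46025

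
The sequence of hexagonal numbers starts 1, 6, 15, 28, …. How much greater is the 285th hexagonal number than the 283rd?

2270

285·(2·285 − 1) = 162165 and 283·(2·283 − 1) = 159895.
Difference: 162165 − 159895 = 2270.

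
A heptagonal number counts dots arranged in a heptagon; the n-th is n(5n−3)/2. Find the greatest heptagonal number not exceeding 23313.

Solve n(5n−3)/2 ≤ 23313 for integer n.
n = 96 gives 22896 ≤ 23313, while n = 97 gives 23377 > 23313; so the answer is 22896.

22896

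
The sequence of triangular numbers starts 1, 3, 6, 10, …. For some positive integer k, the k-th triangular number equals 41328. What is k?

287

Set n(n+1)/2 = 41328, giving n² + n − 82656 = 0.
The discriminant is 1 + 8·41328 = 330625, and √330625 = 575.
So n = (-1 + 575) / 2 = 574/2 = 287.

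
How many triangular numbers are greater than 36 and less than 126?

7

The n-th triangular number is n(n+1)/2.
Smallest index with value > 36: n = 9 (giving 45).
Largest index with value < 126: n = 15 (giving 120).
Indices 9 through 15: 7 terms.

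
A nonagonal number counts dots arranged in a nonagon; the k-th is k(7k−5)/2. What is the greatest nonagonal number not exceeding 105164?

104319

Solve n(7n−5)/2 ≤ 105164 for integer n.
n = 173 gives 104319 ≤ 105164, while n = 174 gives 105531 > 105164; so the answer is 104319.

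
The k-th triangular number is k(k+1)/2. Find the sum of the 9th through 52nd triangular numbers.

24684

Σ i(i+1)/2 = (Σi² + Σi) / 2 over i = 9..52.
Σi = 1378 − 36 = 1342 and Σi² = 48230 − 204 = 48026.
(1·48026 + 1·1342) / 2 = 49368/2 = 24684.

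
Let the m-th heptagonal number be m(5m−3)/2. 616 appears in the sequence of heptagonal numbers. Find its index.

16

Set n(5n−3)/2 = 616, giving 5n² − 3n − 1232 = 0.
The discriminant is 9 + 40·616 = 24649, and √24649 = 157.
So n = (3 + 157) / 10 = 160/10 = 16.
Check: 16·(5·16 − 3)/2 = 616. ✓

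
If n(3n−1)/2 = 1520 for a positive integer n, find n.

32

Set n(3n−1)/2 = 1520, giving 3n² − n − 3040 = 0.
The discriminant is 1 + 24·1520 = 36481, and √36481 = 191.
So n = (1 + 191) / 6 = 192/6 = 32.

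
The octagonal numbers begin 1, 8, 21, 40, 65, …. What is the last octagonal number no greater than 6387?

Solve n(3n−2) ≤ 6387 for integer n.
n = 46 gives 6256 ≤ 6387, while n = 47 gives 6533 > 6387; so the answer is 6256.

6256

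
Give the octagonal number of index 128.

The 128th octagonal number is n(3n−2) with n = 128.
128·(3·128 − 2) = 128·382 = 48896.

48896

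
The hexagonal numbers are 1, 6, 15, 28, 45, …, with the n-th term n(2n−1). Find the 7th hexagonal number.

The 7th hexagonal number is n(2n−1) with n = 7.
7·(2·7 − 1) = 7·13 = 91.

91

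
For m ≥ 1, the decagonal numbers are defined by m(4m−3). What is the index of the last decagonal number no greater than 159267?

Solve n(4n−3) ≤ 159267 for integer n.
n = 199 gives 157807 ≤ 159267, while n = 200 gives 159400 > 159267; so the answer is index 199.

199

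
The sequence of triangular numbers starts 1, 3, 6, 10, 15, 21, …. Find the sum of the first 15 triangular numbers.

Σ i(i+1)/2 = (Σi² + Σi) / 2 over i = 1..15.
Σi = 120 and Σi² = 1240.
(1·1240 + 1·120) / 2 = 1360/2 = 680.

680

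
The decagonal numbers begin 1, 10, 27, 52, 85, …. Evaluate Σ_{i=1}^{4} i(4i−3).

90

Σ i(4i−3) = 4Σi² − 3Σi over i = 1..4.
Σi = 10 and Σi² = 30.
4·30 − 3·10 = 90.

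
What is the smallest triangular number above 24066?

Solve n(n+1)/2 > 24066 for integer n.
The largest n with value ≤ 24066 is 218 (since 23871 ≤ 24066 < 24090), so the first above is n = 219, value 24090.

24090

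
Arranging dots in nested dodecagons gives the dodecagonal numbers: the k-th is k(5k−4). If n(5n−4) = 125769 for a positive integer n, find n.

Set n(5n−4) = 125769, giving 5n² − 4n − 125769 = 0.
The discriminant is 16 + 20·125769 = 2515396, and √2515396 = 1586.
So n = (4 + 1586) / 10 = 1590/10 = 159.
Check: 159·(5·159 − 4) = 125769. ✓

159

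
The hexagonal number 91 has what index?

Set n(2n−1) = 91, giving 2n² − n − 91 = 0.
The discriminant is 1 + 8·91 = 729, and √729 = 27.
So n = (1 + 27) / 4 = 28/4 = 7.
Check: 7·(2·7 − 1) = 91. ✓

7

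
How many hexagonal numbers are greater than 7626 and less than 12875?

18

The n-th hexagonal number is n(2n−1).
Smallest index with value > 7626: n = 63 (giving 7875).
Largest index with value < 12875: n = 80 (giving 12720).
Indices 63 through 80: 18 terms.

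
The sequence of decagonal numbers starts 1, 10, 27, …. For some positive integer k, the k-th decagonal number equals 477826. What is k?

346

Set n(4n−3) = 477826, giving 4n² − 3n − 477826 = 0.
So n = (3 + 2765) / 8 = 2768/8 = 346.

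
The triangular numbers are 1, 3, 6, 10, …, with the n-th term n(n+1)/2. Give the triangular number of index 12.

The 12th triangular number is n(n+1)/2 with n = 12.
12·13/2 = 156/2 = 78.

78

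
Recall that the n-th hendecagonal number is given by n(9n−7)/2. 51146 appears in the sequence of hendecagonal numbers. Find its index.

107

Set n(9n−7)/2 = 51146, giving 9n² − 7n − 102292 = 0.
The discriminant is 49 + 72·51146 = 3682561, and √3682561 = 1919.
So n = (7 + 1919) / 18 = 1926/18 = 107.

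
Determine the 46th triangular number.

The 46th triangular number is n(n+1)/2 with n = 46.
46·47/2 = 2162/2 = 1081.

1081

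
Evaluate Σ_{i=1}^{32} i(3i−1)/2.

Σ i(3i−1)/2 = (3Σi² − Σi) / 2 over i = 1..32.
Σi = 528 and Σi² = 11440.
(3·11440 − 1·528) / 2 = 33792/2 = 16896.

16896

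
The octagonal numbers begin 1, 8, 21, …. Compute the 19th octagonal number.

The 19th octagonal number is n(3n−2) with n = 19.
19·(3·19 − 2) = 19·55 = 1045.

1045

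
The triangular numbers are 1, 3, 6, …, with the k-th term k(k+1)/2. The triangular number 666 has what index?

Set n(n+1)/2 = 666, giving n² + n − 1332 = 0.
The discriminant is 1 + 8·666 = 5329, and √5329 = 73.
So n = (-1 + 73) / 2 = 72/2 = 36.

36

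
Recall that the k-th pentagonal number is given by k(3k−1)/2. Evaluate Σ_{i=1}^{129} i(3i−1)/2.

1081665

Σ i(3i−1)/2 = (3Σi² − Σi) / 2 over i = 1..129.
Σi = 8385 and Σi² = 723905.
(3·723905 − 1·8385) / 2 = 2163330/2 = 1081665.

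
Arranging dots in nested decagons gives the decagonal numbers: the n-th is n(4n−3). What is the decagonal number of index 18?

1242

The 18th decagonal number is n(4n−3) with n = 18.
18·(4·18 − 3) = 18·69 = 1242.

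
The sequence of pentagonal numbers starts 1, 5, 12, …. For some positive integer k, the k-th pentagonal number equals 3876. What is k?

Set n(3n−1)/2 = 3876, giving 3n² − n − 7752 = 0.
The discriminant is 1 + 24·3876 = 93025, and √93025 = 305.
So n = (1 + 305) / 6 = 306/6 = 51.

51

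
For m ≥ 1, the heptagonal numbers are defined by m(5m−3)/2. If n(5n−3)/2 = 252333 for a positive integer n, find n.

Set n(5n−3)/2 = 252333, giving 5n² − 3n − 504666 = 0.
The discriminant is 9 + 40·252333 = 10093329, and √10093329 = 3177.
So n = (3 + 3177) / 10 = 3180/10 = 318.

318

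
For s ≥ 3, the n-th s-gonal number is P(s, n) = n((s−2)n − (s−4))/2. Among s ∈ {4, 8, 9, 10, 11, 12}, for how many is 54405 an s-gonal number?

s = 4: P(4, 233) = 54289 and P(4, 234) = 54756; 54405 is not s-gonal.
s = 8: P(8, 135) = 54405. ✓
s = 9: P(9, 125) = 54375 and P(9, 126) = 55251; 54405 is not s-gonal.
s = 10: P(10, 117) = 54405. ✓
s = 11: P(11, 110) = 54065 and P(11, 111) = 55056; 54405 is not s-gonal.
s = 12: P(12, 104) = 53664 and P(12, 105) = 54705; 54405 is not s-gonal.
Hits: s ∈ {8, 10} → 2.

2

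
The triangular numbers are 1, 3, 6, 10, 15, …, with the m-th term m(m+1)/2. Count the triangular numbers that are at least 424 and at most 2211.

The n-th triangular number is n(n+1)/2.
Smallest index with value ≥ 424: n = 29 (giving 435).
Largest index with value ≤ 2211: n = 66 (giving 2211).
Indices 29 through 66: 38 terms.

38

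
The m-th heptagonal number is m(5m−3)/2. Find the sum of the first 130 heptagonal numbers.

Σ i(5i−3)/2 = (5Σi² − 3Σi) / 2 over i = 1..130.
Σi = 8515 and Σi² = 740805.
(5·740805 − 3·8515) / 2 = 3678480/2 = 1839240.

1839240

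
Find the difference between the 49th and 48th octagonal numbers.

Consecutive octagonal numbers differ by 6n − 5: here 6·49 − 5 = 289.

289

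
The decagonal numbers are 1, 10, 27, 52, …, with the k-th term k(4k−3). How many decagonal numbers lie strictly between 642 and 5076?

The n-th decagonal number is n(4n−3).
Smallest index with value > 642: n = 14 (giving 742).
Largest index with value < 5076: n = 35 (giving 4795).
Indices 14 through 35: 22 terms.

22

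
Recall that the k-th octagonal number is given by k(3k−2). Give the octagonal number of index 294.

294·(3·294 − 2) = 294·880 = 258720.

258720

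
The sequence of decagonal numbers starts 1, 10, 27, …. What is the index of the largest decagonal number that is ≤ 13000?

57

Solve n(4n−3) ≤ 13000 for integer n.
n = 57 gives 12825 ≤ 13000, while n = 58 gives 13282 > 13000; so the answer is index 57.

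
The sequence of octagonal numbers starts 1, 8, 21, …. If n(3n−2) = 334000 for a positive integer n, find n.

Set n(3n−2) = 334000, giving 3n² − 2n − 334000 = 0.
The discriminant is 4 + 12·334000 = 4008004, and √4008004 = 2002.
So n = (2 + 2002) / 6 = 2004/6 = 334.

334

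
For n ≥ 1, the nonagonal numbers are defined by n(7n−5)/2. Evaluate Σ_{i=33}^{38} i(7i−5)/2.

Σ i(7i−5)/2 = (7Σi² − 5Σi) / 2 over i = 33..38.
Σi = 741 − 528 = 213 and Σi² = 19019 − 11440 = 7579.
(7·7579 − 5·213) / 2 = 51988/2 = 25994.

25994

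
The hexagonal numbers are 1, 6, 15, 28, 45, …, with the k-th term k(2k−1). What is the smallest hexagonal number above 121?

Solve n(2n−1) > 121 for integer n.
The largest n with value ≤ 121 is 8 (since 120 ≤ 121 < 153), so the first above is n = 9, value 153.

153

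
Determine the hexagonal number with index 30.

1770

30·(2·30 − 1) = 30·59 = 1770.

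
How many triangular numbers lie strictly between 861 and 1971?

21

The n-th triangular number is n(n+1)/2.
Smallest index with value > 861: n = 42 (giving 903).
Largest index with value < 1971: n = 62 (giving 1953).
Indices 42 through 62: 21 terms.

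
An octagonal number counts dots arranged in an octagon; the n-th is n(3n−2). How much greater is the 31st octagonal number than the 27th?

31·(3·31 − 2) = 2821 and 27·(3·27 − 2) = 2133.
Difference: 2821 − 2133 = 688.

688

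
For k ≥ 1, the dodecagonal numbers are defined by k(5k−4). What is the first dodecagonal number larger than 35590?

35785

Solve n(5n−4) > 35590 for integer n.
The largest n with value ≤ 35590 is 84 (since 34944 ≤ 35590 < 35785), so the first above is n = 85, value 35785.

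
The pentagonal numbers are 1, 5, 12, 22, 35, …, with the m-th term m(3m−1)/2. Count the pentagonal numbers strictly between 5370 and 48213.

The n-th pentagonal number is n(3n−1)/2.
Smallest index with value > 5370: n = 61 (giving 5551).
Largest index with value < 48213: n = 179 (giving 47972).
Indices 61 through 179: 119 terms.

119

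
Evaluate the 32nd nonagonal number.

The 32nd nonagonal number is n(7n−5)/2 with n = 32.
32·(7·32 − 5)/2 = 32·219/2 = 3504.

3504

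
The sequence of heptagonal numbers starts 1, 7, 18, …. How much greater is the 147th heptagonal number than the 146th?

731

Consecutive heptagonal numbers differ by 5n − 4: here 5·147 − 4 = 731.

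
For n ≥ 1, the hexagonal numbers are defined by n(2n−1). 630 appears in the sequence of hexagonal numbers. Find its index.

18

Set n(2n−1) = 630, giving 2n² − n − 630 = 0.
The discriminant is 1 + 8·630 = 5041, and √5041 = 71.
So n = (1 + 71) / 4 = 72/4 = 18.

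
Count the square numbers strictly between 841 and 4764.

The n-th square number is n².
Smallest index with value > 841: n = 30 (giving 900).
Largest index with value < 4764: n = 69 (giving 4761).
Indices 30 through 69: 40 terms.

40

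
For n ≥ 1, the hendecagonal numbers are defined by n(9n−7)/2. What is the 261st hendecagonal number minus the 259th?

261·(9·261 − 7)/2 = 305631 and 259·(9·259 − 7)/2 = 300958.
Difference: 305631 − 300958 = 4673.

4673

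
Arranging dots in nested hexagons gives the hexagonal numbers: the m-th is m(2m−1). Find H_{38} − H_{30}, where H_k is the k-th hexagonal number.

1080

38·(2·38 − 1) = 2850 and 30·(2·30 − 1) = 1770.
Difference: 2850 − 1770 = 1080.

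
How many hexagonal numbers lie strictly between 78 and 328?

The n-th hexagonal number is n(2n−1).
Smallest index with value > 78: n = 7 (giving 91).
Largest index with value < 328: n = 13 (giving 325).
Indices 7 through 13: 7 terms.

7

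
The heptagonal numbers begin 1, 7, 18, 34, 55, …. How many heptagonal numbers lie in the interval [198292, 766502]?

The n-th heptagonal number is n(5n−3)/2.
Smallest index with value ≥ 198292: n = 282 (giving 198387).
Largest index with value ≤ 766502: n = 554 (giving 766459).
Indices 282 through 554: 273 terms.

273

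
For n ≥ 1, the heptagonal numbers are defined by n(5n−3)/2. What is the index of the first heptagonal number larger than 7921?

57

Solve n(5n−3)/2 > 7921 for integer n.
The largest n with value ≤ 7921 is 56 (since 7756 ≤ 7921 < 8037), so the first above is n = 57, value 8037.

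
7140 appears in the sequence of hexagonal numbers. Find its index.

60

Set n(2n−1) = 7140, giving 2n² − n − 7140 = 0.
The discriminant is 1 + 8·7140 = 57121, and √57121 = 239.
So n = (1 + 239) / 4 = 240/4 = 60.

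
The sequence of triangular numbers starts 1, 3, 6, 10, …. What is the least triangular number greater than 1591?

Solve n(n+1)/2 > 1591 for integer n.
The largest n with value ≤ 1591 is 55 (since 1540 ≤ 1591 < 1596), so the first above is n = 56, value 1596.

1596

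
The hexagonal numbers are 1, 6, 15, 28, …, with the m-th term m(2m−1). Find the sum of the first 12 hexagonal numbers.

Σ i(2i−1) = 2Σi² − Σi over i = 1..12.
Σi = 78 and Σi² = 650.
2·650 − 1·78 = 1222.

1222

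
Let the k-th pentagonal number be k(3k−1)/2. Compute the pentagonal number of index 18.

The 18th pentagonal number is n(3n−1)/2 with n = 18.
18·(3·18 − 1)/2 = 18·53/2 = 477.

477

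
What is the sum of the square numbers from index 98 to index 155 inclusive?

Σ_{i=98}^{155} i² = 1253330 − 308945 = 944385.

944385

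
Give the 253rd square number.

64009

The 253rd square number is n² with n = 253.
253² = 64009.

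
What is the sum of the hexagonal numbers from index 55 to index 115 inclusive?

914085

Σ i(2i−1) = 2Σi² − Σi over i = 55..115.
Σi = 6670 − 1485 = 5185 and Σi² = 513590 − 53955 = 459635.
2·459635 − 1·5185 = 914085.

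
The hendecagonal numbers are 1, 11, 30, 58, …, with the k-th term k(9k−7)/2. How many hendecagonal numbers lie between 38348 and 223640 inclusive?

131

The n-th hendecagonal number is n(9n−7)/2.
Smallest index with value ≥ 38348: n = 93 (giving 38595).
Largest index with value ≤ 223640: n = 223 (giving 223000).
Indices 93 through 223: 131 terms.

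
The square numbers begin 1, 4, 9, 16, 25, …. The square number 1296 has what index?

36

We need n² = 1296, so n = √1296 = 36.
Check: 36² = 1296. ✓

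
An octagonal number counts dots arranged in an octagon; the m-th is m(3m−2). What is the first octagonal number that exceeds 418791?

Solve n(3n−2) > 418791 for integer n.
The largest n with value ≤ 418791 is 373 (since 416641 ≤ 418791 < 418880), so the first above is n = 374, value 418880.

418880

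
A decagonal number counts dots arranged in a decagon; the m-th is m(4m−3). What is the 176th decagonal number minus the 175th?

1401

Consecutive decagonal numbers differ by 8n − 7: here 8·176 − 7 = 1401.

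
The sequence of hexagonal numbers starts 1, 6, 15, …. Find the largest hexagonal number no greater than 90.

66

Solve n(2n−1) ≤ 90 for integer n.
n = 6 gives 66 ≤ 90, while n = 7 gives 91 > 90; so the answer is 66.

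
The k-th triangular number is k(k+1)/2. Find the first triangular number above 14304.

14365

Solve n(n+1)/2 > 14304 for integer n.
The largest n with value ≤ 14304 is 168 (since 14196 ≤ 14304 < 14365), so the first above is n = 169, value 14365.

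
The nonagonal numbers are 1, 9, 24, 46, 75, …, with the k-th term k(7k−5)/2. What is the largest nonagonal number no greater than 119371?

119325

Solve n(7n−5)/2 ≤ 119371 for integer n.
n = 185 gives 119325 ≤ 119371, while n = 186 gives 120621 > 119371; so the answer is 119325.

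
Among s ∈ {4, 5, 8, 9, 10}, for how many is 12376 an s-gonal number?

s = 4: P(4, 111) = 12321 and P(4, 112) = 12544; 12376 is not s-gonal.
s = 5: P(5, 91) = 12376. ✓
s = 8: P(8, 64) = 12160 and P(8, 65) = 12545; 12376 is not s-gonal.
s = 9: P(9, 59) = 12036 and P(9, 60) = 12450; 12376 is not s-gonal.
s = 10: P(10, 56) = 12376. ✓
Hits: s ∈ {5, 10} → 2.

2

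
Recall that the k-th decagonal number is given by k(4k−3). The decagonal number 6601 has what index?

Set n(4n−3) = 6601, giving 4n² − 3n − 6601 = 0.
The discriminant is 9 + 16·6601 = 105625, and √105625 = 325.
So n = (3 + 325) / 8 = 328/8 = 41.
Check: 41·(4·41 − 3) = 6601. ✓

41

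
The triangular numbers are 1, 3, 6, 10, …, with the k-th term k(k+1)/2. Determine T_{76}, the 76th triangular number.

2926

The 76th triangular number is n(n+1)/2 with n = 76.
76·77/2 = 5852/2 = 2926.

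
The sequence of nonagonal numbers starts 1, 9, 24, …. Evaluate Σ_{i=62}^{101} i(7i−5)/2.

Σ i(7i−5)/2 = (7Σi² − 5Σi) / 2 over i = 62..101.
Σi = 5151 − 1891 = 3260 and Σi² = 348551 − 77531 = 271020.
(7·271020 − 5·3260) / 2 = 1880840/2 = 940420.

940420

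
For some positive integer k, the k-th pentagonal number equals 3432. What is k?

Set n(3n−1)/2 = 3432, giving 3n² − n − 6864 = 0.
The discriminant is 1 + 24·3432 = 82369, and √82369 = 287.
So n = (1 + 287) / 6 = 288/6 = 48.
Check: 48·(3·48 − 1)/2 = 3432. ✓

48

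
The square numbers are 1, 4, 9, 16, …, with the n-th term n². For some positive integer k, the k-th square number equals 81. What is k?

9

We need n² = 81, so n = √81 = 9.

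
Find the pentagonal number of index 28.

1162

The 28th pentagonal number is n(3n−1)/2 with n = 28.
28·(3·28 − 1)/2 = 28·83/2 = 1162.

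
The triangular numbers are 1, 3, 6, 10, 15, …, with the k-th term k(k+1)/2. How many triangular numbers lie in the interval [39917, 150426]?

266

The n-th triangular number is n(n+1)/2.
Smallest index with value ≥ 39917: n = 283 (giving 40186).
Largest index with value ≤ 150426: n = 548 (giving 150426).
Indices 283 through 548: 266 terms.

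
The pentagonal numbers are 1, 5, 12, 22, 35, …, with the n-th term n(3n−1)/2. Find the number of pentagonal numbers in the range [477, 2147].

The n-th pentagonal number is n(3n−1)/2.
Smallest index with value ≥ 477: n = 18 (giving 477).
Largest index with value ≤ 2147: n = 38 (giving 2147).
Indices 18 through 38: 21 terms.

21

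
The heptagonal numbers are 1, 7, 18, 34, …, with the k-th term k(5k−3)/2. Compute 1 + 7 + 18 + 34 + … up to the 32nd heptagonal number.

Σ i(5i−3)/2 = (5Σi² − 3Σi) / 2 over i = 1..32.
Σi = 528 and Σi² = 11440.
(5·11440 − 3·528) / 2 = 55616/2 = 27808.

27808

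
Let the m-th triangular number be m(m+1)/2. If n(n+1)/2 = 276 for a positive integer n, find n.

Set n(n+1)/2 = 276, giving n² + n − 552 = 0.
The discriminant is 1 + 8·276 = 2209, and √2209 = 47.
So n = (-1 + 47) / 2 = 46/2 = 23.

23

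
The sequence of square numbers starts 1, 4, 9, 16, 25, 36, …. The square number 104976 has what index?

We need n² = 104976, so n = √104976 = 324.
Check: 324² = 104976. ✓

324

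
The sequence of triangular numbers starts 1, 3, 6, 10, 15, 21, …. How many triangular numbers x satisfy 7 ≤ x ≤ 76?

8

The n-th triangular number is n(n+1)/2.
Smallest index with value ≥ 7: n = 4 (giving 10).
Largest index with value ≤ 76: n = 11 (giving 66).
Indices 4 through 11: 8 terms.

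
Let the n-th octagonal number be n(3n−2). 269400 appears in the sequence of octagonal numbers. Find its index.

Set n(3n−2) = 269400, giving 3n² − 2n − 269400 = 0.
The discriminant is 4 + 12·269400 = 3232804, and √3232804 = 1798.
So n = (2 + 1798) / 6 = 1800/6 = 300.
Check: 300·(3·300 − 2) = 269400. ✓

300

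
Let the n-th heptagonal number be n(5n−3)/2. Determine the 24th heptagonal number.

24·(5·24 − 3)/2 = 24·117/2 = 1404.

1404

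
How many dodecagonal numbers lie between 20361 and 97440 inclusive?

The n-th dodecagonal number is n(5n−4).
Smallest index with value ≥ 20361: n = 65 (giving 20865).
Largest index with value ≤ 97440: n = 140 (giving 97440).
Indices 65 through 140: 76 terms.

76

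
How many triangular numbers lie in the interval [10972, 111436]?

The n-th triangular number is n(n+1)/2.
Smallest index with value ≥ 10972: n = 148 (giving 11026).
Largest index with value ≤ 111436: n = 471 (giving 111156).
Indices 148 through 471: 324 terms.

324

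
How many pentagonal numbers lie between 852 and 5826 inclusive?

The n-th pentagonal number is n(3n−1)/2.
Smallest index with value ≥ 852: n = 24 (giving 852).
Largest index with value ≤ 5826: n = 62 (giving 5735).
Indices 24 through 62: 39 terms.

39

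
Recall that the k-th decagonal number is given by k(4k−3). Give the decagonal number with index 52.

The 52nd decagonal number is n(4n−3) with n = 52.
52·(4·52 − 3) = 52·205 = 10660.

10660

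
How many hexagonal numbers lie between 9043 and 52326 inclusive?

95

The n-th hexagonal number is n(2n−1).
Smallest index with value ≥ 9043: n = 68 (giving 9180).
Largest index with value ≤ 52326: n = 162 (giving 52326).
Indices 68 through 162: 95 terms.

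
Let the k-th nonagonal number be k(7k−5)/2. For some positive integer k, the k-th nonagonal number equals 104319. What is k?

173

Set n(7n−5)/2 = 104319, giving 7n² − 5n − 208638 = 0.
The discriminant is 25 + 56·104319 = 5841889, and √5841889 = 2417.
So n = (5 + 2417) / 14 = 2422/14 = 173.
Check: 173·(7·173 − 5)/2 = 104319. ✓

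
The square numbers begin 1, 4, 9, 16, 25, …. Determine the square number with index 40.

The 40th square number is n² with n = 40.
40² = 1600.

1600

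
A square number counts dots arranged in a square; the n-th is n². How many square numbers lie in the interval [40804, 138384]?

The n-th square number is n².
Smallest index with value ≥ 40804: n = 202 (giving 40804).
Largest index with value ≤ 138384: n = 372 (giving 138384).
Indices 202 through 372: 171 terms.

171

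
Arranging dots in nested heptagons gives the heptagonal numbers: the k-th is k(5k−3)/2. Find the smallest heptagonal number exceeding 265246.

Solve n(5n−3)/2 > 265246 for integer n.
The largest n with value ≤ 265246 is 326 (since 265201 ≤ 265246 < 266832), so the first above is n = 327, value 266832.

266832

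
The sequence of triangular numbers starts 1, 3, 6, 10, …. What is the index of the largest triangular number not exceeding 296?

23

Solve n(n+1)/2 ≤ 296 for integer n.
n = 23 gives 276 ≤ 296, while n = 24 gives 300 > 296; so the answer is index 23.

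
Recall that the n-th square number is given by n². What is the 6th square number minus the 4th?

20

6² = 36 and 4² = 16.
Difference: 36 − 16 = 20.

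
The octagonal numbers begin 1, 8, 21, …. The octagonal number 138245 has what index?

Set n(3n−2) = 138245, giving 3n² − 2n − 138245 = 0.
The discriminant is 4 + 12·138245 = 1658944, and √1658944 = 1288.
So n = (2 + 1288) / 6 = 1290/6 = 215.

215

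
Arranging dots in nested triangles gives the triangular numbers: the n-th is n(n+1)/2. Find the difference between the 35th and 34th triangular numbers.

35

Consecutive triangular numbers differ by n: T_{35} − T_{34} = 35.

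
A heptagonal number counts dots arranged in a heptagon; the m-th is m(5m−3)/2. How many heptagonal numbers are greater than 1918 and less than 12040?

The n-th heptagonal number is n(5n−3)/2.
Smallest index with value > 1918: n = 29 (giving 2059).
Largest index with value < 12040: n = 69 (giving 11799).
Indices 29 through 69: 41 terms.

41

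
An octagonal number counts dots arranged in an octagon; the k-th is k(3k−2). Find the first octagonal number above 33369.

Solve n(3n−2) > 33369 for integer n.
The largest n with value ≤ 33369 is 105 (since 32865 ≤ 33369 < 33496), so the first above is n = 106, value 33496.

33496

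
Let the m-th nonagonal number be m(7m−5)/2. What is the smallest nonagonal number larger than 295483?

Solve n(7n−5)/2 > 295483 for integer n.
The largest n with value ≤ 295483 is 290 (since 293625 ≤ 295483 < 295656), so the first above is n = 291, value 295656.

295656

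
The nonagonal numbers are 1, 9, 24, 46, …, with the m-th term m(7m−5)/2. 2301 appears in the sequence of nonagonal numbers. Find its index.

Set n(7n−5)/2 = 2301, giving 7n² − 5n − 4602 = 0.
The discriminant is 25 + 56·2301 = 128881, and √128881 = 359.
So n = (5 + 359) / 14 = 364/14 = 26.

26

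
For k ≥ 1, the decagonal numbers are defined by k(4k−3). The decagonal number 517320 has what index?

Set n(4n−3) = 517320, giving 4n² − 3n − 517320 = 0.
The discriminant is 9 + 16·517320 = 8277129, and √8277129 = 2877.
So n = (3 + 2877) / 8 = 2880/8 = 360.
Check: 360·(4·360 − 3) = 517320. ✓

360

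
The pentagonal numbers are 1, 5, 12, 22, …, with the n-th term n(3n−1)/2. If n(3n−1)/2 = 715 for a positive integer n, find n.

Set n(3n−1)/2 = 715, giving 3n² − n − 1430 = 0.
So n = (1 + 131) / 6 = 132/6 = 22.

22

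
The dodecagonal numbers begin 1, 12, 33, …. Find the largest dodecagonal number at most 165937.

164892

Solve n(5n−4) ≤ 165937 for integer n.
n = 182 gives 164892 ≤ 165937, while n = 183 gives 166713 > 165937; so the answer is 164892.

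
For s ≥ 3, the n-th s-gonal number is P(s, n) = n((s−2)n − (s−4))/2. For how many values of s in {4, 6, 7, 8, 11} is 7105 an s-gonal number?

1

s = 4: P(4, 84) = 7056 and P(4, 85) = 7225; 7105 is not s-gonal.
s = 6: P(6, 59) = 6903 and P(6, 60) = 7140; 7105 is not s-gonal.
s = 7: P(7, 53) = 6943 and P(7, 54) = 7209; 7105 is not s-gonal.
s = 8: P(8, 49) = 7105. ✓
s = 11: P(11, 40) = 7060 and P(11, 41) = 7421; 7105 is not s-gonal.
Hits: s ∈ {8} → 1.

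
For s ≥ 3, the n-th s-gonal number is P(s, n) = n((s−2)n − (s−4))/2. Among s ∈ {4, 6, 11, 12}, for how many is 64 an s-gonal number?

2

s = 4: P(4, 8) = 64. ✓
s = 6: P(6, 5) = 45 and P(6, 6) = 66; 64 is not s-gonal.
s = 11: P(11, 4) = 58 and P(11, 5) = 95; 64 is not s-gonal.
s = 12: P(12, 4) = 64. ✓
Hits: s ∈ {4, 12} → 2.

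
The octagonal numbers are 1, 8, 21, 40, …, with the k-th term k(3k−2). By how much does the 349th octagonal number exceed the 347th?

349·(3·349 − 2) = 364705 and 347·(3·347 − 2) = 360533.
Difference: 364705 − 360533 = 4172.

4172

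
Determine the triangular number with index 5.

15

5·6/2 = 30/2 = 15.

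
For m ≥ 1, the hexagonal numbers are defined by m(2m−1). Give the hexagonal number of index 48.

The 48th hexagonal number is n(2n−1) with n = 48.
48·(2·48 − 1) = 48·95 = 4560.

4560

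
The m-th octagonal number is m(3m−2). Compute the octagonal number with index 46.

The 46th octagonal number is n(3n−2) with n = 46.
46·(3·46 − 2) = 46·136 = 6256.

6256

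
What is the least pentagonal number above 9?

Solve n(3n−1)/2 > 9 for integer n.
The largest n with value ≤ 9 is 2 (since 5 ≤ 9 < 12), so the first above is n = 3, value 12.

12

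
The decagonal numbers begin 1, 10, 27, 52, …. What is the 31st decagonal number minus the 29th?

474

31·(4·31 − 3) = 3751 and 29·(4·29 − 3) = 3277.
Difference: 3751 − 3277 = 474.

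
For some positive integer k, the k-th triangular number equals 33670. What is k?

259

Set n(n+1)/2 = 33670, giving n² + n − 67340 = 0.
The discriminant is 1 + 8·33670 = 269361, and √269361 = 519.
So n = (-1 + 519) / 2 = 518/2 = 259.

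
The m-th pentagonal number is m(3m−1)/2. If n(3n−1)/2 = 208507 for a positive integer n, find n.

Set n(3n−1)/2 = 208507, giving 3n² − n − 417014 = 0.
The discriminant is 1 + 24·208507 = 5004169, and √5004169 = 2237.
So n = (1 + 2237) / 6 = 2238/6 = 373.
Check: 373·(3·373 − 1)/2 = 208507. ✓

373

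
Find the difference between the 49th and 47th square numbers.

192

49² = 2401 and 47² = 2209.
Difference: 2401 − 2209 = 192.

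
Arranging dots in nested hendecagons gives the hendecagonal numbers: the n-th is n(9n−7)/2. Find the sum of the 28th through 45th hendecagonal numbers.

Σ i(9i−7)/2 = (9Σi² − 7Σi) / 2 over i = 28..45.
Σi = 1035 − 378 = 657 and Σi² = 31395 − 6930 = 24465.
(9·24465 − 7·657) / 2 = 215586/2 = 107793.

107793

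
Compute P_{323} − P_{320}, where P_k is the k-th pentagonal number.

2892

323·(3·323 − 1)/2 = 156332 and 320·(3·320 − 1)/2 = 153440.
Difference: 156332 − 153440 = 2892.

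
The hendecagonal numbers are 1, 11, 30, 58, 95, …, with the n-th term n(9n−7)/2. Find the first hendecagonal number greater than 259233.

260521

Solve n(9n−7)/2 > 259233 for integer n.
The largest n with value ≤ 259233 is 240 (since 258360 ≤ 259233 < 260521), so the first above is n = 241, value 260521.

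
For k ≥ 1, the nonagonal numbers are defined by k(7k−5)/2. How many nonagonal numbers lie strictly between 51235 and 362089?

The n-th nonagonal number is n(7n−5)/2.
Smallest index with value > 51235: n = 122 (giving 51789).
Largest index with value < 362089: n = 321 (giving 359841).
Indices 122 through 321: 200 terms.

200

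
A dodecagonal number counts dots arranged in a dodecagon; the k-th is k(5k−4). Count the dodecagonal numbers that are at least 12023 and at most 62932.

The n-th dodecagonal number is n(5n−4).
Smallest index with value ≥ 12023: n = 50 (giving 12300).
Largest index with value ≤ 62932: n = 112 (giving 62272).
Indices 50 through 112: 63 terms.

63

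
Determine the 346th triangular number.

346·347/2 = 120062/2 = 60031.

60031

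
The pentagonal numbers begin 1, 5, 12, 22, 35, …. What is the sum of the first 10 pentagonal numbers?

Σ i(3i−1)/2 = (3Σi² − Σi) / 2 over i = 1..10.
Σi = 55 and Σi² = 385.
(3·385 − 1·55) / 2 = 1100/2 = 550.

550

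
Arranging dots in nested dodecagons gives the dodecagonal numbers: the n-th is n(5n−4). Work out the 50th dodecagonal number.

50·(5·50 − 4) = 50·246 = 12300.

12300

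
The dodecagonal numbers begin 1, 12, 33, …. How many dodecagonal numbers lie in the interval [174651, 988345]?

The n-th dodecagonal number is n(5n−4).
Smallest index with value ≥ 174651: n = 188 (giving 175968).
Largest index with value ≤ 988345: n = 445 (giving 988345).
Indices 188 through 445: 258 terms.

258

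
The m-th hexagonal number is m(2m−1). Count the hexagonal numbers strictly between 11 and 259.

The n-th hexagonal number is n(2n−1).
Smallest index with value > 11: n = 3 (giving 15).
Largest index with value < 259: n = 11 (giving 231).
Indices 3 through 11: 9 terms.

9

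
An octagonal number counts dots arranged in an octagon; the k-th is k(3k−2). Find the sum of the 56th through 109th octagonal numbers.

1133055

Σ i(3i−2) = 3Σi² − 2Σi over i = 56..109.
Σi = 5995 − 1540 = 4455 and Σi² = 437635 − 56980 = 380655.
3·380655 − 2·4455 = 1133055.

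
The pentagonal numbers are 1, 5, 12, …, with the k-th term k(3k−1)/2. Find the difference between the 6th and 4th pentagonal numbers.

6·(3·6 − 1)/2 = 51 and 4·(3·4 − 1)/2 = 22.
Difference: 51 − 22 = 29.

29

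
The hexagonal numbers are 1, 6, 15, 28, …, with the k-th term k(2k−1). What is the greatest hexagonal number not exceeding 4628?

Solve n(2n−1) ≤ 4628 for integer n.
n = 48 gives 4560 ≤ 4628, while n = 49 gives 4753 > 4628; so the answer is 4560.

4560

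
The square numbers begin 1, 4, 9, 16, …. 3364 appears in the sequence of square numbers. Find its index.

58

We need n² = 3364, so n = √3364 = 58.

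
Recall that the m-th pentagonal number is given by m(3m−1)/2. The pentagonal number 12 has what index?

3

Set n(3n−1)/2 = 12, giving 3n² − n − 24 = 0.
The discriminant is 1 + 24·12 = 289, and √289 = 17.
So n = (1 + 17) / 6 = 18/6 = 3.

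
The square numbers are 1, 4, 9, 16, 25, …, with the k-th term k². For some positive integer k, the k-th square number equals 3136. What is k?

We need n² = 3136, so n = √3136 = 56.
Check: 56² = 3136. ✓

56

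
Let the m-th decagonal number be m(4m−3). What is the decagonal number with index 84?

The 84th decagonal number is n(4n−3) with n = 84.
84·(4·84 − 3) = 84·333 = 27972.

27972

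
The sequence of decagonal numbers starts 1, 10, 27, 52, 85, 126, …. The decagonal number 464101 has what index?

Set n(4n−3) = 464101, giving 4n² − 3n − 464101 = 0.
The discriminant is 9 + 16·464101 = 7425625, and √7425625 = 2725.
So n = (3 + 2725) / 8 = 2728/8 = 341.

341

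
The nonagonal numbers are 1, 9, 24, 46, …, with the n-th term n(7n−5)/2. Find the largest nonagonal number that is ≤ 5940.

Solve n(7n−5)/2 ≤ 5940 for integer n.
n = 41 gives 5781 ≤ 5940, while n = 42 gives 6069 > 5940; so the answer is 5781.

5781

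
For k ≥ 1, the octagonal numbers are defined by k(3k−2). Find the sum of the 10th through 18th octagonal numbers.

Σ i(3i−2) = 3Σi² − 2Σi over i = 10..18.
Σi = 171 − 45 = 126 and Σi² = 2109 − 285 = 1824.
3·1824 − 2·126 = 5220.

5220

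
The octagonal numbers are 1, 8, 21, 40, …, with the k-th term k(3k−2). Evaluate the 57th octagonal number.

9633

The 57th octagonal number is n(3n−2) with n = 57.
57·(3·57 − 2) = 57·169 = 9633.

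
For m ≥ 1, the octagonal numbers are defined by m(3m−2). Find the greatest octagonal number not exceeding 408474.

Solve n(3n−2) ≤ 408474 for integer n.
n = 369 gives 407745 ≤ 408474, while n = 370 gives 409960 > 408474; so the answer is 407745.

407745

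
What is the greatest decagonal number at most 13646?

Solve n(4n−3) ≤ 13646 for integer n.
n = 58 gives 13282 ≤ 13646, while n = 59 gives 13747 > 13646; so the answer is 13282.

13282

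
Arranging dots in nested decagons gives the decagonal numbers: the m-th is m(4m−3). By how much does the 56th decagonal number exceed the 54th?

56·(4·56 − 3) = 12376 and 54·(4·54 − 3) = 11502.
Difference: 12376 − 11502 = 874.

874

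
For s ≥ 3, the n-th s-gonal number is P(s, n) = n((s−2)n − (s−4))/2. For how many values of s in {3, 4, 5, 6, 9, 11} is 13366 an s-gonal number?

s = 3: P(3, 163) = 13366. ✓
s = 4: P(4, 115) = 13225 and P(4, 116) = 13456; 13366 is not s-gonal.
s = 5: P(5, 94) = 13207 and P(5, 95) = 13490; 13366 is not s-gonal.
s = 6: P(6, 82) = 13366. ✓
s = 9: P(9, 62) = 13299 and P(9, 63) = 13734; 13366 is not s-gonal.
s = 11: P(11, 54) = 12933 and P(11, 55) = 13420; 13366 is not s-gonal.
Hits: s ∈ {3, 6} → 2.

2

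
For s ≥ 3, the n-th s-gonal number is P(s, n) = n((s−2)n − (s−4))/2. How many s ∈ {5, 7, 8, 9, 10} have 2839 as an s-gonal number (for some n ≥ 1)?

s = 5: P(5, 43) = 2752 and P(5, 44) = 2882; 2839 is not s-gonal.
s = 7: P(7, 34) = 2839. ✓
s = 8: P(8, 31) = 2821 and P(8, 32) = 3008; 2839 is not s-gonal.
s = 9: P(9, 28) = 2674 and P(9, 29) = 2871; 2839 is not s-gonal.
s = 10: P(10, 27) = 2835 and P(10, 28) = 3052; 2839 is not s-gonal.
Hits: s ∈ {7} → 1.

1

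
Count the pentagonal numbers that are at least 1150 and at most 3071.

18

The n-th pentagonal number is n(3n−1)/2.
Smallest index with value ≥ 1150: n = 28 (giving 1162).
Largest index with value ≤ 3071: n = 45 (giving 3015).
Indices 28 through 45: 18 terms.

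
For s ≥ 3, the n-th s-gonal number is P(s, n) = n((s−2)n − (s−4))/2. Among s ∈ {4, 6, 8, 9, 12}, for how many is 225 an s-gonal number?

2

s = 4: P(4, 15) = 225. ✓
s = 6: P(6, 10) = 190 and P(6, 11) = 231; 225 is not s-gonal.
s = 8: P(8, 9) = 225. ✓
s = 9: P(9, 8) = 204 and P(9, 9) = 261; 225 is not s-gonal.
s = 12: P(12, 7) = 217 and P(12, 8) = 288; 225 is not s-gonal.
Hits: s ∈ {4, 8} → 2.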